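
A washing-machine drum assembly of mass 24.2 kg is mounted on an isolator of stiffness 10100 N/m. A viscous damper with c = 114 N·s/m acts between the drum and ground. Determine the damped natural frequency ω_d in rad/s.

20.3 rad/s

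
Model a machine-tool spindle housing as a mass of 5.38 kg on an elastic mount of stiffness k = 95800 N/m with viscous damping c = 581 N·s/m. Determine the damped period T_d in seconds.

0.0515 s

ω_n = √(k/m) = √(95800/5.38) = 133.4 rad/s.
Critical damping c_c = 2√(k·m) = 2√(95800 × 5.38) = 1436 N·s/m, so ζ = c/c_c = 581/1436 = 0.4046.
ω_d = ω_n√(1 − ζ²) = 133.4 × √(1 − 0.164) = 122.0 rad/s.
T_d = 2π/ω_d = 0.05149 s.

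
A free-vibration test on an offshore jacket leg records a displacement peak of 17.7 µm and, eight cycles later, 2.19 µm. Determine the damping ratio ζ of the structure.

0.0415

Logarithmic decrement δ = (1/n)·ln(x₀/x_n) = (1/8)·ln(17.7/2.19) = (1/8)·ln(8.082) = 0.2612.
ζ = δ/√(4π² + δ²) = 0.2612/√(39.48 + 0.0682) = 0.2612/6.289 = 0.04154.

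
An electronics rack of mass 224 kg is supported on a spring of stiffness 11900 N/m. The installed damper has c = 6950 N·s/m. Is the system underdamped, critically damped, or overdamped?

overdamped

c_c = 2√(k·m) = 3265 N·s/m; ζ = c/c_c = 6950/3265 = 2.13.
Since ζ > 1 the system is overdamped.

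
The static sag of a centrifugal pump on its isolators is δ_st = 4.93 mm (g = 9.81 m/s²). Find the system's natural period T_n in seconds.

0.141 s

ω_n = √(g/δ_st) = √(9.81/0.00493) = √1990 = 44.61 rad/s.
T_n = 2π/ω_n = 6.283/44.61 = 0.1409 s.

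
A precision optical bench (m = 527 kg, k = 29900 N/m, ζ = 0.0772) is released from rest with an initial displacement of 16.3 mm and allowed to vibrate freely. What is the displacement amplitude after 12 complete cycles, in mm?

Logarithmic decrement δ = 2πζ/√(1 − ζ²) = 2π × 0.07720/√(1 − 0.00596) = 0.4865.
After n cycles, x_n/x₀ = e^(−nδ), so x_12 = 16.3 × e^(−12 × 0.4865) = 16.3 × 0.002914 = 0.04750 mm.

0.0475 mm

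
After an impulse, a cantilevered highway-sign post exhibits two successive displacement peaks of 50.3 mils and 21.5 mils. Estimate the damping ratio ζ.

0.134

Logarithmic decrement δ = (1/n)·ln(x₀/x_n) = (1/1)·ln(50.3/21.5) = (1/1)·ln(2.340) = 0.8500.
ζ = δ/√(4π² + δ²) = 0.8500/√(39.48 + 0.722) = 0.8500/6.340 = 0.1341.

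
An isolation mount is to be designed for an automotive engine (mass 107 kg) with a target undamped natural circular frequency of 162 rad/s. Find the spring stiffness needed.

2810000 N/m

k = m·ω_n² = 107 × 162.0² = 107 × 26240 = 2808000 N/m.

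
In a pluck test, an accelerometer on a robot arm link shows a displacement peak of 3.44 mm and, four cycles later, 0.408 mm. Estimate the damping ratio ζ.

0.0845

Logarithmic decrement δ = (1/n)·ln(x₀/x_n) = (1/4)·ln(3.44/0.408) = (1/4)·ln(8.431) = 0.5330.
ζ = δ/√(4π² + δ²) = 0.5330/√(39.48 + 0.284) = 0.5330/6.306 = 0.08452.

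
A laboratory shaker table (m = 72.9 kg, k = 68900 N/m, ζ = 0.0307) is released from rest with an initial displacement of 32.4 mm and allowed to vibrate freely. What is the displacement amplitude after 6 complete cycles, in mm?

Logarithmic decrement δ = 2πζ/√(1 − ζ²) = 2π × 0.03070/√(1 − 0.000942) = 0.1930.
After n cycles, x_n/x₀ = e^(−nδ), so x_6 = 32.4 × e^(−6 × 0.1930) = 32.4 × 0.3141 = 10.18 mm.

10.2 mm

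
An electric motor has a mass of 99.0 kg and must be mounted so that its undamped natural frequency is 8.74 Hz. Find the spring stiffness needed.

299000 N/m

ω_n = 2πf_n = 2π × 8.74 = 54.92 rad/s.
k = m·ω_n² = 99.0 × 54.92² = 99.0 × 3016 = 298600 N/m.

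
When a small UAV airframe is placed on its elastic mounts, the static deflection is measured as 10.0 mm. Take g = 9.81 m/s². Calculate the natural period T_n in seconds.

0.201 s

ω_n = √(g/δ_st) = √(9.81/0.0100) = √981.0 = 31.32 rad/s.
T_n = 2π/ω_n = 6.283/31.32 = 0.2006 s.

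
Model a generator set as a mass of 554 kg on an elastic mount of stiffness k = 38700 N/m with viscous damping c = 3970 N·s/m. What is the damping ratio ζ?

ω_n = √(k/m) = √(38700/554) = 8.358 rad/s.
Critical damping c_c = 2√(k·m) = 2√(38700 × 554) = 9261 N·s/m, so ζ = c/c_c = 3970/9261 = 0.4287.

0.429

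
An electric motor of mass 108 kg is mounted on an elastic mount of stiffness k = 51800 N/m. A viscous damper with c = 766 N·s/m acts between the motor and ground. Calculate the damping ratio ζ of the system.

0.162

ω_n = √(k/m) = √(51800/108) = 21.90 rad/s.
Critical damping c_c = 2√(k·m) = 2√(51800 × 108) = 4730 N·s/m, so ζ = c/c_c = 766/4730 = 0.1619.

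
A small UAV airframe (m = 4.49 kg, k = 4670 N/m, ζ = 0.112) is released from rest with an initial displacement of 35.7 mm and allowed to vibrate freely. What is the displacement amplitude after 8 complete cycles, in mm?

0.124 mm

Logarithmic decrement δ = 2πζ/√(1 − ζ²) = 2π × 0.1120/√(1 − 0.0125) = 0.7082.
After n cycles, x_n/x₀ = e^(−nδ), so x_8 = 35.7 × e^(−8 × 0.7082) = 35.7 × 0.003464 = 0.1237 mm.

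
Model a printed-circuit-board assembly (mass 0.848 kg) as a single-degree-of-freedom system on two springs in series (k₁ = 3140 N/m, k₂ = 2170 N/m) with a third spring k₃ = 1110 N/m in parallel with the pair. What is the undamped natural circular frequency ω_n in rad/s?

Series pair: k_s = k₁k₂/(k₁+k₂) = (3140)(2170)/(3140 + 2170) = 1283 N/m. In parallel with k₃: k_eq = 1283 + 1110 = 2393 N/m.
ω_n = √(k_eq/m) = √(2393/0.848) = √2822 = 53.12 rad/s.

53.1 rad/s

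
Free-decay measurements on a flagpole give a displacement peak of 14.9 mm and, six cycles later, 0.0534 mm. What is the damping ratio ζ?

0.148

Logarithmic decrement δ = (1/n)·ln(x₀/x_n) = (1/6)·ln(14.9/0.0534) = (1/6)·ln(279.0) = 0.9386.
ζ = δ/√(4π² + δ²) = 0.9386/√(39.48 + 0.881) = 0.9386/6.353 = 0.1477.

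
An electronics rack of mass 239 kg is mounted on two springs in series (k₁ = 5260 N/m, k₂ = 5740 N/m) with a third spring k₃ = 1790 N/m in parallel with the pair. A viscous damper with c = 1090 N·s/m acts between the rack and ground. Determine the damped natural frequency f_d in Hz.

Series pair: k_s = k₁k₂/(k₁+k₂) = (5260)(5740)/(5260 + 5740) = 2745 N/m. In parallel with k₃: k_eq = 2745 + 1790 = 4535 N/m.
ω_n = √(k_eq/m) = √(4535/239) = 4.356 rad/s.
Critical damping c_c = 2√(k_eq·m) = 2√(4535 × 239) = 2082 N·s/m, so ζ = c/c_c = 1090/2082 = 0.5235.
ω_d = ω_n√(1 − ζ²) = 4.356 × √(1 − 0.274) = 3.711 rad/s.
f_d = ω_d/(2π) = 0.5907 Hz.

0.591 Hz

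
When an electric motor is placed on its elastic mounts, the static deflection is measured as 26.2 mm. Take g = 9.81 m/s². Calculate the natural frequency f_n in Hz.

3.08 Hz

ω_n = √(g/δ_st) = √(9.81/0.0262) = √374.4 = 19.35 rad/s.
f_n = ω_n/(2π) = 19.35/6.283 = 3.080 Hz.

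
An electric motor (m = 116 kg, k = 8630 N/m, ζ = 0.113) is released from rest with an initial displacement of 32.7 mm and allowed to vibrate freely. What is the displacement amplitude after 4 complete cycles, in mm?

Logarithmic decrement δ = 2πζ/√(1 − ζ²) = 2π × 0.1130/√(1 − 0.0128) = 0.7146.
After n cycles, x_n/x₀ = e^(−nδ), so x_4 = 32.7 × e^(−4 × 0.7146) = 32.7 × 0.05737 = 1.876 mm.

1.88 mm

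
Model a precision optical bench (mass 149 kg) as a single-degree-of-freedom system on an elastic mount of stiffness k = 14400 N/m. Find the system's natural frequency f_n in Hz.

1.56 Hz

ω_n = √(k/m) = √(14400/149) = √96.64 = 9.831 rad/s.
f_n = ω_n/(2π) = 9.831/6.283 = 1.565 Hz.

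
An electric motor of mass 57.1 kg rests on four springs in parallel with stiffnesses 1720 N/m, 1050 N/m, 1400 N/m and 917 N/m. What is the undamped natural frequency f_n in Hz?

1.50 Hz

Parallel springs add: k_eq = 1720 + 1050 + 1400 + 917 = 5087 N/m.
ω_n = √(k_eq/m) = √(5087/57.1) = √89.09 = 9.439 rad/s.
f_n = ω_n/(2π) = 9.439/6.283 = 1.502 Hz.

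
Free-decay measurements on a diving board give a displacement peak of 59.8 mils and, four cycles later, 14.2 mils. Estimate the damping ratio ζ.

0.0571

Logarithmic decrement δ = (1/n)·ln(x₀/x_n) = (1/4)·ln(59.8/14.2) = (1/4)·ln(4.211) = 0.3594.
ζ = δ/√(4π² + δ²) = 0.3594/√(39.48 + 0.129) = 0.3594/6.293 = 0.05711.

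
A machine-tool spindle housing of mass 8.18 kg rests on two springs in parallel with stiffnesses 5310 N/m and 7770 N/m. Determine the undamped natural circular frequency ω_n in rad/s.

40.0 rad/s

Parallel springs add: k_eq = 5310 + 7770 = 13080 N/m.
ω_n = √(k_eq/m) = √(13080/8.18) = √1599 = 39.99 rad/s.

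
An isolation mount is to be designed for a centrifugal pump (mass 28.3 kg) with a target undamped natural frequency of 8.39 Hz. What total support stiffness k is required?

78600 N/m

ω_n = 2πf_n = 2π × 8.39 = 52.72 rad/s.
k = m·ω_n² = 28.3 × 52.72² = 28.3 × 2779 = 78640 N/m.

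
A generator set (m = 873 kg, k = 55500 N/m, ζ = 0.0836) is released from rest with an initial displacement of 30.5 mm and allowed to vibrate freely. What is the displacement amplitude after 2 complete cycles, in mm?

10.6 mm

Logarithmic decrement δ = 2πζ/√(1 − ζ²) = 2π × 0.08360/√(1 − 0.00699) = 0.5271.
After n cycles, x_n/x₀ = e^(−nδ), so x_2 = 30.5 × e^(−2 × 0.5271) = 30.5 × 0.3485 = 10.63 mm.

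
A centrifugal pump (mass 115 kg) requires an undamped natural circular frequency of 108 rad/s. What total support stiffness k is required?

1340000 N/m

k = m·ω_n² = 115 × 108.0² = 115 × 11660 = 1341000 N/m.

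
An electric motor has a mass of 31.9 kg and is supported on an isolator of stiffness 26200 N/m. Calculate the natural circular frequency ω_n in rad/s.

ω_n = √(k/m) = √(26200/31.9) = √821.3 = 28.66 rad/s.

28.7 rad/s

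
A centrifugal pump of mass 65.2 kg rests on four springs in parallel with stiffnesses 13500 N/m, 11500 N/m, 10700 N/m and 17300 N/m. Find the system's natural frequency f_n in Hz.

Parallel springs add: k_eq = 13500 + 11500 + 10700 + 17300 = 53000 N/m.
ω_n = √(k_eq/m) = √(53000/65.2) = √812.9 = 28.51 rad/s.
f_n = ω_n/(2π) = 28.51/6.283 = 4.538 Hz.

4.54 Hz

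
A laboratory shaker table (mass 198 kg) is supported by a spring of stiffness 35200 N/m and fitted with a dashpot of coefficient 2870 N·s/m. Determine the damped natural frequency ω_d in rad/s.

11.2 rad/s

ω_n = √(k/m) = √(35200/198) = 13.33 rad/s.
Critical damping c_c = 2√(k·m) = 2√(35200 × 198) = 5280 N·s/m, so ζ = c/c_c = 2870/5280 = 0.5436.
ω_d = ω_n√(1 − ζ²) = 13.33 × √(1 − 0.295) = 11.19 rad/s.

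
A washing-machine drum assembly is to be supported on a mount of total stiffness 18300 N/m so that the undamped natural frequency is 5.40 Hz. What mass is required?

15.9 kg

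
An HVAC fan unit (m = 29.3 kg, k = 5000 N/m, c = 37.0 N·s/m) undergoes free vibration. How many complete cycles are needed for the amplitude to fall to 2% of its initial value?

ζ = c/(2√(km)) = 37.0/(2√(5000 × 29.3)) = 37.0/765.5 = 0.04833.
Logarithmic decrement δ = 2πζ/√(1 − ζ²) = 2π × 0.04833/√(1 − 0.00234) = 0.3040.
x_n/x₀ = e^(−nδ) ≤ 0.02; take ln: n ≥ ln(1/0.02)/δ = 3.912/0.3040 = 12.87.
So 13 complete cycles are required.

13 cycles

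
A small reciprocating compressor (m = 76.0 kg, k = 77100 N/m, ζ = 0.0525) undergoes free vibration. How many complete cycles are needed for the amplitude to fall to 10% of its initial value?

Logarithmic decrement δ = 2πζ/√(1 − ζ²) = 2π × 0.05250/√(1 − 0.00276) = 0.3303.
x_n/x₀ = e^(−nδ) ≤ 0.1; take ln: n ≥ ln(1/0.1)/δ = 2.303/0.3303 = 6.971.
So 7 complete cycles are required.

7 cycles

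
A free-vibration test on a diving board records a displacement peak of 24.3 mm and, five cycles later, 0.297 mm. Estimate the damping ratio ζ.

0.139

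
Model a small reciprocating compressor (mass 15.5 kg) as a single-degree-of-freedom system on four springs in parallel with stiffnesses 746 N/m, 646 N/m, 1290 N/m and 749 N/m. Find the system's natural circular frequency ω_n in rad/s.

14.9 rad/s

Parallel springs add: k_eq = 746 + 646 + 1290 + 749 = 3431 N/m.
ω_n = √(k_eq/m) = √(3431/15.5) = √221.4 = 14.88 rad/s.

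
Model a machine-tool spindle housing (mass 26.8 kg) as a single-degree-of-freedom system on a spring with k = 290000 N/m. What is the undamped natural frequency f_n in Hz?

16.6 Hz

ω_n = √(k/m) = √(290000/26.8) = √10820 = 104.0 rad/s.
f_n = ω_n/(2π) = 104.0/6.283 = 16.56 Hz.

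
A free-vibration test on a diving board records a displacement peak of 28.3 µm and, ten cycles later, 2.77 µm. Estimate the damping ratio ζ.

0.0370

Logarithmic decrement δ = (1/n)·ln(x₀/x_n) = (1/10)·ln(28.3/2.77) = (1/10)·ln(10.22) = 0.2324.
ζ = δ/√(4π² + δ²) = 0.2324/√(39.48 + 0.0540) = 0.2324/6.287 = 0.03696.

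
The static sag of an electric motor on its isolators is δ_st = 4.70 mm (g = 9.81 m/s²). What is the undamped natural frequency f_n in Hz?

ω_n = √(g/δ_st) = √(9.81/0.00470) = √2087 = 45.69 rad/s.
f_n = ω_n/(2π) = 45.69/6.283 = 7.271 Hz.

7.27 Hz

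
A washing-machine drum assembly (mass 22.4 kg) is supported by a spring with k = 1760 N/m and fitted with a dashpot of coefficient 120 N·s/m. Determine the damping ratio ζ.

0.302

ω_n = √(k/m) = √(1760/22.4) = 8.864 rad/s.
Critical damping c_c = 2√(k·m) = 2√(1760 × 22.4) = 397.1 N·s/m, so ζ = c/c_c = 120/397.1 = 0.3022.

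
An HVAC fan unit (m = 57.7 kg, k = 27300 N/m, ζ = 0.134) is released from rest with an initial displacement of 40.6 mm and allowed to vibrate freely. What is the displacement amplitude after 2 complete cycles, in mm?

Logarithmic decrement δ = 2πζ/√(1 − ζ²) = 2π × 0.1340/√(1 − 0.0180) = 0.8496.
After n cycles, x_n/x₀ = e^(−nδ), so x_2 = 40.6 × e^(−2 × 0.8496) = 40.6 × 0.1828 = 7.423 mm.

7.42 mm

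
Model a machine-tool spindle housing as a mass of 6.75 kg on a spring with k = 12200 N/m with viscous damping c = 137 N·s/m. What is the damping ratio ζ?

0.239

ω_n = √(k/m) = √(12200/6.75) = 42.51 rad/s.
Critical damping c_c = 2√(k·m) = 2√(12200 × 6.75) = 573.9 N·s/m, so ζ = c/c_c = 137/573.9 = 0.2387.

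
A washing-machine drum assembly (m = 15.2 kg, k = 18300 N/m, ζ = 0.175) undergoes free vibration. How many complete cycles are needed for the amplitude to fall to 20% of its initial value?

2 cycles

Logarithmic decrement δ = 2πζ/√(1 − ζ²) = 2π × 0.1750/√(1 − 0.0306) = 1.117.
x_n/x₀ = e^(−nδ) ≤ 0.2; take ln: n ≥ ln(1/0.2)/δ = 1.609/1.117 = 1.441.
So 2 complete cycles are required.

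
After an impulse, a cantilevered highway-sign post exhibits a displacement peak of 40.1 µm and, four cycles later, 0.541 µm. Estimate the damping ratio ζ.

Logarithmic decrement δ = (1/n)·ln(x₀/x_n) = (1/4)·ln(40.1/0.541) = (1/4)·ln(74.12) = 1.076.
ζ = δ/√(4π² + δ²) = 1.076/√(39.48 + 1.16) = 1.076/6.375 = 0.1689.

0.169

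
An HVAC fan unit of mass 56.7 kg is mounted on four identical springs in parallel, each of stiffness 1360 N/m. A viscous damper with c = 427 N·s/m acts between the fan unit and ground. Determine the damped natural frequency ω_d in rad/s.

9.04 rad/s

Parallel springs add: k_eq = 4 × 1360 = 5440 N/m.
ω_n = √(k_eq/m) = √(5440/56.7) = 9.795 rad/s.
Critical damping c_c = 2√(k_eq·m) = 2√(5440 × 56.7) = 1111 N·s/m, so ζ = c/c_c = 427/1111 = 0.3844.
ω_d = ω_n√(1 − ζ²) = 9.795 × √(1 − 0.148) = 9.042 rad/s.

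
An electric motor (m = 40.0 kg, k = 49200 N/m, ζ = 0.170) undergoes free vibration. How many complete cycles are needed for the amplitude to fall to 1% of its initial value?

Logarithmic decrement δ = 2πζ/√(1 − ζ²) = 2π × 0.1700/√(1 − 0.0289) = 1.084.
x_n/x₀ = e^(−nδ) ≤ 0.01; take ln: n ≥ ln(1/0.01)/δ = 4.605/1.084 = 4.249.
So 5 complete cycles are required.

5 cycles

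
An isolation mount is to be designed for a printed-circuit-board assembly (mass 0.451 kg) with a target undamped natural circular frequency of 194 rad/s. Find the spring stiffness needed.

k = m·ω_n² = 0.451 × 194.0² = 0.451 × 37640 = 16970 N/m.

17000 N/m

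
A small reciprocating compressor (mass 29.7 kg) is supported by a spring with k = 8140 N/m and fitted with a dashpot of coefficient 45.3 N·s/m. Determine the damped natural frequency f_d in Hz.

2.63 Hz

ω_n = √(k/m) = √(8140/29.7) = 16.56 rad/s.
Critical damping c_c = 2√(k·m) = 2√(8140 × 29.7) = 983.4 N·s/m, so ζ = c/c_c = 45.3/983.4 = 0.04607.
ω_d = ω_n√(1 − ζ²) = 16.56 × √(1 − 0.00212) = 16.54 rad/s.
f_d = ω_d/(2π) = 2.632 Hz.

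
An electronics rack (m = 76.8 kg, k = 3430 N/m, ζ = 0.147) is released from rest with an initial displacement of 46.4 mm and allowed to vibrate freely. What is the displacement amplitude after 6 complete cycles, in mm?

0.171 mm

Logarithmic decrement δ = 2πζ/√(1 − ζ²) = 2π × 0.1470/√(1 − 0.0216) = 0.9338.
After n cycles, x_n/x₀ = e^(−nδ), so x_6 = 46.4 × e^(−6 × 0.9338) = 46.4 × 0.003688 = 0.1711 mm.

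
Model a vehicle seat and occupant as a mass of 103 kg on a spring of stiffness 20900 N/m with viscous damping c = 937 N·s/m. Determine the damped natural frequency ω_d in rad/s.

13.5 rad/s

ω_n = √(k/m) = √(20900/103) = 14.24 rad/s.
Critical damping c_c = 2√(k·m) = 2√(20900 × 103) = 2934 N·s/m, so ζ = c/c_c = 937/2934 = 0.3193.
ω_d = ω_n√(1 − ζ²) = 14.24 × √(1 − 0.102) = 13.50 rad/s.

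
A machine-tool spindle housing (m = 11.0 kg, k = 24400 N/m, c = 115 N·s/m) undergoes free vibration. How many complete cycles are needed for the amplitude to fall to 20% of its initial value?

3 cycles

ζ = c/(2√(km)) = 115/(2√(24400 × 11.0)) = 115/1036 = 0.1110.
Logarithmic decrement δ = 2πζ/√(1 − ζ²) = 2π × 0.1110/√(1 − 0.0123) = 0.7017.
x_n/x₀ = e^(−nδ) ≤ 0.2; take ln: n ≥ ln(1/0.2)/δ = 1.609/0.7017 = 2.294.
So 3 complete cycles are required.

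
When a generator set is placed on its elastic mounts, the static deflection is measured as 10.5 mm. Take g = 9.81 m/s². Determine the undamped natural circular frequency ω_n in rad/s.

ω_n = √(g/δ_st) = √(9.81/0.0105) = √934.3 = 30.57 rad/s.

30.6 rad/s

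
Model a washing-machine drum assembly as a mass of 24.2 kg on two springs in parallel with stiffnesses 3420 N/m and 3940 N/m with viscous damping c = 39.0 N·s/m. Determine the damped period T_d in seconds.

Parallel springs add: k_eq = 3420 + 3940 = 7360 N/m.
ω_n = √(k_eq/m) = √(7360/24.2) = 17.44 rad/s.
Critical damping c_c = 2√(k_eq·m) = 2√(7360 × 24.2) = 844.1 N·s/m, so ζ = c/c_c = 39.0/844.1 = 0.04620.
ω_d = ω_n√(1 − ζ²) = 17.44 × √(1 − 0.00213) = 17.42 rad/s.
T_d = 2π/ω_d = 0.3607 s.

0.361 s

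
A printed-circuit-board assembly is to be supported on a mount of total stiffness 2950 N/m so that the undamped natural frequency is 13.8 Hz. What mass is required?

0.392 kg

ω_n = 2πf_n = 2π × 13.8 = 86.71 rad/s.
m = k/ω_n² = 2950/86.71² = 2950/7518 = 0.3924 kg.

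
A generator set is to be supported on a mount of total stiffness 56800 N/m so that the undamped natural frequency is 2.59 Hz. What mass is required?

214 kg

ω_n = 2πf_n = 2π × 2.59 = 16.27 rad/s.
m = k/ω_n² = 56800/16.27² = 56800/264.8 = 214.5 kg.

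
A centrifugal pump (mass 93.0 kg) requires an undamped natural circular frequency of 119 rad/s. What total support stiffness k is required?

1320000 N/m

k = m·ω_n² = 93.0 × 119.0² = 93.0 × 14160 = 1317000 N/m.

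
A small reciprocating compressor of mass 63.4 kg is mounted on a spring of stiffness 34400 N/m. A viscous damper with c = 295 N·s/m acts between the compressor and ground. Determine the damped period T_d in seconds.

ω_n = √(k/m) = √(34400/63.4) = 23.29 rad/s.
Critical damping c_c = 2√(k·m) = 2√(34400 × 63.4) = 2954 N·s/m, so ζ = c/c_c = 295/2954 = 0.09988.
ω_d = ω_n√(1 − ζ²) = 23.29 × √(1 − 0.00998) = 23.18 rad/s.
T_d = 2π/ω_d = 0.2711 s.

0.271 s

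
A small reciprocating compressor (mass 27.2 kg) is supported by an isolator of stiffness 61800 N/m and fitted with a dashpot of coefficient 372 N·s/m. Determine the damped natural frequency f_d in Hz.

ω_n = √(k/m) = √(61800/27.2) = 47.67 rad/s.
Critical damping c_c = 2√(k·m) = 2√(61800 × 27.2) = 2593 N·s/m, so ζ = c/c_c = 372/2593 = 0.1435.
ω_d = ω_n√(1 − ζ²) = 47.67 × √(1 − 0.0206) = 47.17 rad/s.
f_d = ω_d/(2π) = 7.508 Hz.

7.51 Hz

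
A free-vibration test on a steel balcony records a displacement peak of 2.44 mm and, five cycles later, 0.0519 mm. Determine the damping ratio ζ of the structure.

Logarithmic decrement δ = (1/n)·ln(x₀/x_n) = (1/5)·ln(2.44/0.0519) = (1/5)·ln(47.01) = 0.7701.
ζ = δ/√(4π² + δ²) = 0.7701/√(39.48 + 0.593) = 0.7701/6.330 = 0.1217.

0.122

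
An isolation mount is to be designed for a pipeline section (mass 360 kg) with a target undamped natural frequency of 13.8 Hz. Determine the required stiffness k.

ω_n = 2πf_n = 2π × 13.8 = 86.71 rad/s.
k = m·ω_n² = 360 × 86.71² = 360 × 7518 = 2707000 N/m.

2710000 N/m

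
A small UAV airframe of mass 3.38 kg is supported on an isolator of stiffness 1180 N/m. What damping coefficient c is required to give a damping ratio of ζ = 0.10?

c_c = 2√(k·m) = 2√(1180 × 3.38) = 126.3 N·s/m.
c = ζ·c_c = 0.10 × 126.3 = 12.63 N·s/m.

12.6 N·s/m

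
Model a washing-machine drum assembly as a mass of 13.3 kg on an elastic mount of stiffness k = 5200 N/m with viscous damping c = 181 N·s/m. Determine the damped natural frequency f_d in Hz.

2.95 Hz

ω_n = √(k/m) = √(5200/13.3) = 19.77 rad/s.
Critical damping c_c = 2√(k·m) = 2√(5200 × 13.3) = 526.0 N·s/m, so ζ = c/c_c = 181/526.0 = 0.3441.
ω_d = ω_n√(1 − ζ²) = 19.77 × √(1 − 0.118) = 18.57 rad/s.
f_d = ω_d/(2π) = 2.955 Hz.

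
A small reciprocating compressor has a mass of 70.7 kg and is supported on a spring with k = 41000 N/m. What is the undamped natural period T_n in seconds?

0.261 s

ω_n = √(k/m) = √(41000/70.7) = √579.9 = 24.08 rad/s.
T_n = 2π/ω_n = 6.283/24.08 = 0.2609 s.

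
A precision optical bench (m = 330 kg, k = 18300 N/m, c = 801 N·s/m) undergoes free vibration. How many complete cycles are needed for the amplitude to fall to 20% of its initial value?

ζ = c/(2√(km)) = 801/(2√(18300 × 330)) = 801/4915 = 0.1630.
Logarithmic decrement δ = 2πζ/√(1 − ζ²) = 2π × 0.1630/√(1 − 0.0266) = 1.038.
x_n/x₀ = e^(−nδ) ≤ 0.2; take ln: n ≥ ln(1/0.2)/δ = 1.609/1.038 = 1.551.
So 2 complete cycles are required.

2 cycles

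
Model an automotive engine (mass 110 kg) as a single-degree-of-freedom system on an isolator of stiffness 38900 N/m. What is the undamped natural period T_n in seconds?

0.334 s

ω_n = √(k/m) = √(38900/110) = √353.6 = 18.81 rad/s.
T_n = 2π/ω_n = 6.283/18.81 = 0.3341 s.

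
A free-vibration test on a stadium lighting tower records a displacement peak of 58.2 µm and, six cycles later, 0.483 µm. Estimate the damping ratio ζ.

0.126

Logarithmic decrement δ = (1/n)·ln(x₀/x_n) = (1/6)·ln(58.2/0.483) = (1/6)·ln(120.5) = 0.7986.
ζ = δ/√(4π² + δ²) = 0.7986/√(39.48 + 0.638) = 0.7986/6.334 = 0.1261.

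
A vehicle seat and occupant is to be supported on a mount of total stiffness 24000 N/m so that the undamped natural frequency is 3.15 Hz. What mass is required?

ω_n = 2πf_n = 2π × 3.15 = 19.79 rad/s.
m = k/ω_n² = 24000/19.79² = 24000/391.7 = 61.27 kg.

61.3 kg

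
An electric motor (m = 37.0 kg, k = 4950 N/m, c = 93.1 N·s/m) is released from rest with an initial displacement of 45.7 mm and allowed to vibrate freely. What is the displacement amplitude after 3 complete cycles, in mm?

5.81 mm

ζ = c/(2√(km)) = 93.1/(2√(4950 × 37.0)) = 93.1/855.9 = 0.1088.
Logarithmic decrement δ = 2πζ/√(1 − ζ²) = 2π × 0.1088/√(1 − 0.0118) = 0.6875.
After n cycles, x_n/x₀ = e^(−nδ), so x_3 = 45.7 × e^(−3 × 0.6875) = 45.7 × 0.1271 = 5.810 mm.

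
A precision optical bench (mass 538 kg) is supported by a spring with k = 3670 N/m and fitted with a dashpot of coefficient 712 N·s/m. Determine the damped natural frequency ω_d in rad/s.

2.53 rad/s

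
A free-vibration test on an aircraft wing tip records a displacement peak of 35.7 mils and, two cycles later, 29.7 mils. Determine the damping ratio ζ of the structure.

0.0146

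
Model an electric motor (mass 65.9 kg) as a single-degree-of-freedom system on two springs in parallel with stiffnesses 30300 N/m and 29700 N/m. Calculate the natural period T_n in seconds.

Parallel springs add: k_eq = 30300 + 29700 = 60000 N/m.
ω_n = √(k_eq/m) = √(60000/65.9) = √910.5 = 30.17 rad/s.
T_n = 2π/ω_n = 6.283/30.17 = 0.2082 s.

0.208 s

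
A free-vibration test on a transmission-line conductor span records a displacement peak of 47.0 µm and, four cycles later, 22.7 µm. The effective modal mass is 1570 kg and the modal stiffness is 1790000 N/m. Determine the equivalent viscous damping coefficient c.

3070 N·s/m

Logarithmic decrement δ = (1/n)·ln(x₀/x_n) = (1/4)·ln(47.0/22.7) = (1/4)·ln(2.070) = 0.1819.
ζ = δ/√(4π² + δ²) = 0.1819/√(39.48 + 0.0331) = 0.1819/6.286 = 0.02895.
c = ζ · 2√(km) = 0.02895 × 2√(1790000 × 1570) = 0.02895 × 106000 = 3069 N·s/m.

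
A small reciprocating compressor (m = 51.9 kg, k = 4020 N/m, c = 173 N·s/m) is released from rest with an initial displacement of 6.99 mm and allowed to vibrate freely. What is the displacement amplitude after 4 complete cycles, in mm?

0.0549 mm

ζ = c/(2√(km)) = 173/(2√(4020 × 51.9)) = 173/913.5 = 0.1894.
Logarithmic decrement δ = 2πζ/√(1 − ζ²) = 2π × 0.1894/√(1 − 0.0359) = 1.212.
After n cycles, x_n/x₀ = e^(−nδ), so x_4 = 6.99 × e^(−4 × 1.212) = 6.99 × 0.007850 = 0.05487 mm.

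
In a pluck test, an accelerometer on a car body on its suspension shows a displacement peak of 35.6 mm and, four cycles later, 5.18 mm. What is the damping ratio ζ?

Logarithmic decrement δ = (1/n)·ln(x₀/x_n) = (1/4)·ln(35.6/5.18) = (1/4)·ln(6.873) = 0.4819.
ζ = δ/√(4π² + δ²) = 0.4819/√(39.48 + 0.232) = 0.4819/6.302 = 0.07647.

0.0765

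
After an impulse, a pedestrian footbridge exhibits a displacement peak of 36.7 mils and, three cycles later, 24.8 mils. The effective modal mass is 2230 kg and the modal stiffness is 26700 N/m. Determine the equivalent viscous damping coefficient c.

Logarithmic decrement δ = (1/n)·ln(x₀/x_n) = (1/3)·ln(36.7/24.8) = (1/3)·ln(1.480) = 0.1306.
ζ = δ/√(4π² + δ²) = 0.1306/√(39.48 + 0.0171) = 0.1306/6.285 = 0.02079.
c = ζ · 2√(km) = 0.02079 × 2√(26700 × 2230) = 0.02079 × 15430 = 320.8 N·s/m.

321 N·s/m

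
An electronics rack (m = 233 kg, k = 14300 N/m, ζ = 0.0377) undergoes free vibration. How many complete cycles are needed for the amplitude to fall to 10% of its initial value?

10 cycles

Logarithmic decrement δ = 2πζ/√(1 − ζ²) = 2π × 0.03770/√(1 − 0.00142) = 0.2370.
x_n/x₀ = e^(−nδ) ≤ 0.1; take ln: n ≥ ln(1/0.1)/δ = 2.303/0.2370 = 9.714.
So 10 complete cycles are required.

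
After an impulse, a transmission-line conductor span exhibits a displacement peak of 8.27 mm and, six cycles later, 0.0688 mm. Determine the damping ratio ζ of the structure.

0.126

Logarithmic decrement δ = (1/n)·ln(x₀/x_n) = (1/6)·ln(8.27/0.0688) = (1/6)·ln(120.2) = 0.7982.
ζ = δ/√(4π² + δ²) = 0.7982/√(39.48 + 0.637) = 0.7982/6.334 = 0.1260.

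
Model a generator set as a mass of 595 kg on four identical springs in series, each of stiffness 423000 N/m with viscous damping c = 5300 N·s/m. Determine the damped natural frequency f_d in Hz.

2.00 Hz

Series springs: 1/k_eq = 4/423000, so k_eq = 423000/4 = 105700 N/m.
ω_n = √(k_eq/m) = √(105700/595) = 13.33 rad/s.
Critical damping c_c = 2√(k_eq·m) = 2√(105700 × 595) = 15860 N·s/m, so ζ = c/c_c = 5300/15860 = 0.3341.
ω_d = ω_n√(1 − ζ²) = 13.33 × √(1 − 0.112) = 12.57 rad/s.
f_d = ω_d/(2π) = 2.000 Hz.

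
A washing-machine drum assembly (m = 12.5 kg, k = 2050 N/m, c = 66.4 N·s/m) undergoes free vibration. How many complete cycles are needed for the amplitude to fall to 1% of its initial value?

4 cycles

ζ = c/(2√(km)) = 66.4/(2√(2050 × 12.5)) = 66.4/320.2 = 0.2074.
Logarithmic decrement δ = 2πζ/√(1 − ζ²) = 2π × 0.2074/√(1 − 0.0430) = 1.332.
x_n/x₀ = e^(−nδ) ≤ 0.01; take ln: n ≥ ln(1/0.01)/δ = 4.605/1.332 = 3.457.
So 4 complete cycles are required.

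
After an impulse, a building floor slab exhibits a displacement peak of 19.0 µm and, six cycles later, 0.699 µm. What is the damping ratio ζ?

Logarithmic decrement δ = (1/n)·ln(x₀/x_n) = (1/6)·ln(19.0/0.699) = (1/6)·ln(27.18) = 0.5504.
ζ = δ/√(4π² + δ²) = 0.5504/√(39.48 + 0.303) = 0.5504/6.307 = 0.08727.

0.0873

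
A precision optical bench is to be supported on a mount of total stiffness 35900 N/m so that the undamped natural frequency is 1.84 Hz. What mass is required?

269 kg

ω_n = 2πf_n = 2π × 1.84 = 11.56 rad/s.
m = k/ω_n² = 35900/11.56² = 35900/133.7 = 268.6 kg.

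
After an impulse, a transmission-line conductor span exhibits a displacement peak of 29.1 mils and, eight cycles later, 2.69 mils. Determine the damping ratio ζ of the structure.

Logarithmic decrement δ = (1/n)·ln(x₀/x_n) = (1/8)·ln(29.1/2.69) = (1/8)·ln(10.82) = 0.2976.
ζ = δ/√(4π² + δ²) = 0.2976/√(39.48 + 0.0886) = 0.2976/6.290 = 0.04732.

0.0473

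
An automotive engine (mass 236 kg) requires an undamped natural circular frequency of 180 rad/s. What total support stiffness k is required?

k = m·ω_n² = 236 × 180.0² = 236 × 32400 = 7646000 N/m.

7650000 N/m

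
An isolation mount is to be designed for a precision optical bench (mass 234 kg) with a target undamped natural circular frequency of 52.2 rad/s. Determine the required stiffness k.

638000 N/m

k = m·ω_n² = 234 × 52.20² = 234 × 2725 = 637600 N/m.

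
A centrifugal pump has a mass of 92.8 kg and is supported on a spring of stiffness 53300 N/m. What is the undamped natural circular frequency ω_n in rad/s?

24.0 rad/s

ω_n = √(k/m) = √(53300/92.8) = √574.4 = 23.97 rad/s.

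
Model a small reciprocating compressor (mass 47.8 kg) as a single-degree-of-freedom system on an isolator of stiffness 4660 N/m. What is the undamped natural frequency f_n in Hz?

ω_n = √(k/m) = √(4660/47.8) = √97.49 = 9.874 rad/s.
f_n = ω_n/(2π) = 9.874/6.283 = 1.571 Hz.

1.57 Hz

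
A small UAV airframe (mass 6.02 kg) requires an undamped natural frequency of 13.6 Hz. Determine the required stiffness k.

ω_n = 2πf_n = 2π × 13.6 = 85.45 rad/s.
k = m·ω_n² = 6.02 × 85.45² = 6.02 × 7302 = 43960 N/m.

44000 N/m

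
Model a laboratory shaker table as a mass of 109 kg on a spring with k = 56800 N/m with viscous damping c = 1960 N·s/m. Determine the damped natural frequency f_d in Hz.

3.34 Hz

ω_n = √(k/m) = √(56800/109) = 22.83 rad/s.
Critical damping c_c = 2√(k·m) = 2√(56800 × 109) = 4976 N·s/m, so ζ = c/c_c = 1960/4976 = 0.3939.
ω_d = ω_n√(1 − ζ²) = 22.83 × √(1 − 0.155) = 20.98 rad/s.
f_d = ω_d/(2π) = 3.339 Hz.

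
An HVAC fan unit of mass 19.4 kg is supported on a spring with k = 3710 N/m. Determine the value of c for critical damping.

537 N·s/m

c_c = 2√(k·m) = 2√(3710 × 19.4) = 2 × 268.3 = 536.6 N·s/m.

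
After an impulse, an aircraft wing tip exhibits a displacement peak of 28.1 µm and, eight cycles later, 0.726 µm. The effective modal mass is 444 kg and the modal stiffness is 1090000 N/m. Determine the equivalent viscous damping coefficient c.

3190 N·s/m

Logarithmic decrement δ = (1/n)·ln(x₀/x_n) = (1/8)·ln(28.1/0.726) = (1/8)·ln(38.71) = 0.4570.
ζ = δ/√(4π² + δ²) = 0.4570/√(39.48 + 0.209) = 0.4570/6.300 = 0.07254.
c = ζ · 2√(km) = 0.07254 × 2√(1090000 × 444) = 0.07254 × 44000 = 3192 N·s/m.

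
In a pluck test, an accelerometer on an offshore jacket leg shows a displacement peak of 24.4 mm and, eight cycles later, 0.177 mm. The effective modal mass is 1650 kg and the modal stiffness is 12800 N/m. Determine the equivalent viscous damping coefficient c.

896 N·s/m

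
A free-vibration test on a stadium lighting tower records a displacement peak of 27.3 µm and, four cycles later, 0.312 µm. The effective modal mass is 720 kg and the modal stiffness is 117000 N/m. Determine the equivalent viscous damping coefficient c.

3220 N·s/m

Logarithmic decrement δ = (1/n)·ln(x₀/x_n) = (1/4)·ln(27.3/0.312) = (1/4)·ln(87.50) = 1.118.
ζ = δ/√(4π² + δ²) = 1.118/√(39.48 + 1.25) = 1.118/6.382 = 0.1752.
c = ζ · 2√(km) = 0.1752 × 2√(117000 × 720) = 0.1752 × 18360 = 3216 N·s/m.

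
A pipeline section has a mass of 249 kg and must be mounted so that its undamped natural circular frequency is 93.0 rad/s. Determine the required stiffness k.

k = m·ω_n² = 249 × 93.00² = 249 × 8649 = 2154000 N/m.

2150000 N/m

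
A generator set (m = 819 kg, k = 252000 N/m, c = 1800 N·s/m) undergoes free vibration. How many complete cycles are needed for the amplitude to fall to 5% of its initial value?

8 cycles

ζ = c/(2√(km)) = 1800/(2√(252000 × 819)) = 1800/28730 = 0.06265.
Logarithmic decrement δ = 2πζ/√(1 − ζ²) = 2π × 0.06265/√(1 − 0.00392) = 0.3944.
x_n/x₀ = e^(−nδ) ≤ 0.05; take ln: n ≥ ln(1/0.05)/δ = 2.996/0.3944 = 7.596.
So 8 complete cycles are required.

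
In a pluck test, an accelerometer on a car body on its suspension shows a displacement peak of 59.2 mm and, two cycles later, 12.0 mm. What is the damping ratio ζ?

0.126

Logarithmic decrement δ = (1/n)·ln(x₀/x_n) = (1/2)·ln(59.2/12.0) = (1/2)·ln(4.933) = 0.7980.
ζ = δ/√(4π² + δ²) = 0.7980/√(39.48 + 0.637) = 0.7980/6.334 = 0.1260.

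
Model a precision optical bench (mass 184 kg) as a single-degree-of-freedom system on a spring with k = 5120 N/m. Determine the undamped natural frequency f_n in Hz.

0.840 Hz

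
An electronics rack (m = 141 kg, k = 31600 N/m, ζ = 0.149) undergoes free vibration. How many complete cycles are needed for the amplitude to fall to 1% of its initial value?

Logarithmic decrement δ = 2πζ/√(1 − ζ²) = 2π × 0.1490/√(1 − 0.0222) = 0.9468.
x_n/x₀ = e^(−nδ) ≤ 0.01; take ln: n ≥ ln(1/0.01)/δ = 4.605/0.9468 = 4.864.
So 5 complete cycles are required.

5 cycles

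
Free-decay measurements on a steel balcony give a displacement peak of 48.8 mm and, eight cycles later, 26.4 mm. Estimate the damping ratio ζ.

Logarithmic decrement δ = (1/n)·ln(x₀/x_n) = (1/8)·ln(48.8/26.4) = (1/8)·ln(1.848) = 0.07680.
ζ = δ/√(4π² + δ²) = 0.07680/√(39.48 + 0.00590) = 0.07680/6.284 = 0.01222.

0.0122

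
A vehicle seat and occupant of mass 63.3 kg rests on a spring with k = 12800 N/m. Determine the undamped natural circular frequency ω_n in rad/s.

14.2 rad/s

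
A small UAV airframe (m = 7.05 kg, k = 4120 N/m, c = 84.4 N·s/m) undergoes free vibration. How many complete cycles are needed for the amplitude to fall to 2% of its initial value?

ζ = c/(2√(km)) = 84.4/(2√(4120 × 7.05)) = 84.4/340.9 = 0.2476.
Logarithmic decrement δ = 2πζ/√(1 − ζ²) = 2π × 0.2476/√(1 − 0.0613) = 1.606.
x_n/x₀ = e^(−nδ) ≤ 0.02; take ln: n ≥ ln(1/0.02)/δ = 3.912/1.606 = 2.436.
So 3 complete cycles are required.

3 cycles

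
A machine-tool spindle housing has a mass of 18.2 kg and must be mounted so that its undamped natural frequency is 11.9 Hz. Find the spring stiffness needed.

102000 N/m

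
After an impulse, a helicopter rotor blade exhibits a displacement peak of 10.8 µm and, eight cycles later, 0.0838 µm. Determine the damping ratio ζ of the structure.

0.0962

Logarithmic decrement δ = (1/n)·ln(x₀/x_n) = (1/8)·ln(10.8/0.0838) = (1/8)·ln(128.9) = 0.6074.
ζ = δ/√(4π² + δ²) = 0.6074/√(39.48 + 0.369) = 0.6074/6.312 = 0.09622.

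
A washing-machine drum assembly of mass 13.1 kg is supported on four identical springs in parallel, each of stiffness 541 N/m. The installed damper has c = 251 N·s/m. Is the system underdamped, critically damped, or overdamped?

Parallel springs add: k_eq = 4 × 541 = 2164 N/m.
c_c = 2√(k_eq·m) = 336.7 N·s/m; ζ = c/c_c = 251/336.7 = 0.745.
Since ζ < 1 the system is underdamped.

underdamped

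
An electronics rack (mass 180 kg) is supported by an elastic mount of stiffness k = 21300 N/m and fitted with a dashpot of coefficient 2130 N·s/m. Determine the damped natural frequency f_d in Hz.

ω_n = √(k/m) = √(21300/180) = 10.88 rad/s.
Critical damping c_c = 2√(k·m) = 2√(21300 × 180) = 3916 N·s/m, so ζ = c/c_c = 2130/3916 = 0.5439.
ω_d = ω_n√(1 − ζ²) = 10.88 × √(1 − 0.296) = 9.128 rad/s.
f_d = ω_d/(2π) = 1.453 Hz.

1.45 Hz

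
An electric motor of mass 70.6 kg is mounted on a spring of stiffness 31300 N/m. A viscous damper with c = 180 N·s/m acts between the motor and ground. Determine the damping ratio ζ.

0.0605

ω_n = √(k/m) = √(31300/70.6) = 21.06 rad/s.
Critical damping c_c = 2√(k·m) = 2√(31300 × 70.6) = 2973 N·s/m, so ζ = c/c_c = 180/2973 = 0.06054.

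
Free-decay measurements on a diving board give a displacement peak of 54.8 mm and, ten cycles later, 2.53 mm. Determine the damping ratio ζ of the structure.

0.0489

Logarithmic decrement δ = (1/n)·ln(x₀/x_n) = (1/10)·ln(54.8/2.53) = (1/10)·ln(21.66) = 0.3075.
ζ = δ/√(4π² + δ²) = 0.3075/√(39.48 + 0.0946) = 0.3075/6.291 = 0.04889.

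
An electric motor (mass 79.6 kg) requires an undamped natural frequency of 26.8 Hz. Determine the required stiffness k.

2260000 N/m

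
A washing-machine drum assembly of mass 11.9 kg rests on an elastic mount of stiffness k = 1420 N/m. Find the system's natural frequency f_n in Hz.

1.74 Hz

ω_n = √(k/m) = √(1420/11.9) = √119.3 = 10.92 rad/s.
f_n = ω_n/(2π) = 10.92/6.283 = 1.739 Hz.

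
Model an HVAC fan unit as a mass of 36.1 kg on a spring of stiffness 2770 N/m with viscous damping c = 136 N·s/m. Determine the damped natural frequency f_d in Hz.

1.36 Hz

ω_n = √(k/m) = √(2770/36.1) = 8.760 rad/s.
Critical damping c_c = 2√(k·m) = 2√(2770 × 36.1) = 632.4 N·s/m, so ζ = c/c_c = 136/632.4 = 0.2150.
ω_d = ω_n√(1 − ζ²) = 8.760 × √(1 − 0.0462) = 8.555 rad/s.
f_d = ω_d/(2π) = 1.362 Hz.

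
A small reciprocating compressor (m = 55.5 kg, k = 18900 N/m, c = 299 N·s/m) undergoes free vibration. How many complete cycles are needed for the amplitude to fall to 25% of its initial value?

2 cycles

ζ = c/(2√(km)) = 299/(2√(18900 × 55.5)) = 299/2048 = 0.1460.
Logarithmic decrement δ = 2πζ/√(1 − ζ²) = 2π × 0.1460/√(1 − 0.0213) = 0.9271.
x_n/x₀ = e^(−nδ) ≤ 0.25; take ln: n ≥ ln(1/0.25)/δ = 1.386/0.9271 = 1.495.
So 2 complete cycles are required.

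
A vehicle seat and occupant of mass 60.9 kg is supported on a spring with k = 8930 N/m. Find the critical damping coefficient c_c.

c_c = 2√(k·m) = 2√(8930 × 60.9) = 2 × 737.5 = 1475 N·s/m.

1470 N·s/m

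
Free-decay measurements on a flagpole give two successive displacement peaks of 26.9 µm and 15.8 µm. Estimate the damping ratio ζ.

Logarithmic decrement δ = (1/n)·ln(x₀/x_n) = (1/1)·ln(26.9/15.8) = (1/1)·ln(1.703) = 0.5321.
ζ = δ/√(4π² + δ²) = 0.5321/√(39.48 + 0.283) = 0.5321/6.306 = 0.08439.

0.0844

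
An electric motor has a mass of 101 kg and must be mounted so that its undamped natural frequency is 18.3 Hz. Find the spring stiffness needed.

ω_n = 2πf_n = 2π × 18.3 = 115.0 rad/s.
k = m·ω_n² = 101 × 115.0² = 101 × 13220 = 1335000 N/m.

1340000 N/m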